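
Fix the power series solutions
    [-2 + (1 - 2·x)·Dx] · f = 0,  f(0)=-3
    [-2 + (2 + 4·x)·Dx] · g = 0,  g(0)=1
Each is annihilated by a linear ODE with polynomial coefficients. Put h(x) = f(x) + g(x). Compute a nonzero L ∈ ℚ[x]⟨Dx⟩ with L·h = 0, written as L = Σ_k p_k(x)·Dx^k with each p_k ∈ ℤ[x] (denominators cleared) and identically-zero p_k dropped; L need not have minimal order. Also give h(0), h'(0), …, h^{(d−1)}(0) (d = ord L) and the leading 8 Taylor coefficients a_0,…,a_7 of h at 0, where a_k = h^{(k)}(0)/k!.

f: a_k = -3, -6, -12, -24, -48, -96, -192, -384, …
g: a_k = 1, 1, -1/2, 1/2, -5/8, 7/8, -21/16, 33/16, …
f+g: L₀ = lclm(L_f,L_g), ord ≤ 1+1.
L = (-10 - 12·x) + (9 + 28·x + 36·x^2)·Dx + (-1 - 6·x + 4·x^2 + 24·x^3)·Dx^2  (order 2).
h: a_k = -2, -5, -25/2, -47/2, -389/8, -761/8, -3093/16, -6111/16, …
ICs: h(0) = -2, h′(0) = -5.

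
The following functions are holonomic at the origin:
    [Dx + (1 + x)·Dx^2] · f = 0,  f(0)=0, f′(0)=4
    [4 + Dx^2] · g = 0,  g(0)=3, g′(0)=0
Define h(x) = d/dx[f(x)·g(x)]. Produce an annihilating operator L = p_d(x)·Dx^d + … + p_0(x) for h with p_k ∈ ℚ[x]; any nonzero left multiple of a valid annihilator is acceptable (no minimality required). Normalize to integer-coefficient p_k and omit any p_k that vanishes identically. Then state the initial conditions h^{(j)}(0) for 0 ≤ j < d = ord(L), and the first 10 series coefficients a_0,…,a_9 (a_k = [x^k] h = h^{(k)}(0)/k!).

L = (-56 + 896·x + 4416·x^2 + 8064·x^3 + 7136·x^4 + 3072·x^5 + 512·x^6) + (72 + 776·x + 2080·x^2 + 2400·x^3 + 1280·x^4 + 256·x^5)·Dx + (70 + 824·x + 2780·x^2 + 4416·x^3 + 3664·x^4 + 1536·x^5 + 256·x^6)·Dx^2 + (18 + 194·x + 520·x^2 + 600·x^3 + 320·x^4 + 64·x^5)·Dx^3 + (21 + 150·x + 419·x^2 + 600·x^3 + 470·x^4 + 192·x^5 + 32·x^6)·Dx^4  (order 4).
h: a_k = 12, -12, -60, 36, 12, 0, -52/5, 124/15, -244/35, 146/21, …
ICs: h(0) = 12, h′(0) = -12, h′′(0) = -120, h′′′(0) = 216.

f: a_k = 0, 4, -2, 4/3, -1, 4/5, -2/3, 4/7, -1/2, 4/9, …
g: a_k = 3, 0, -6, 0, 2, 0, -4/15, 0, 2/105, 0, …
Sym-product of L_f,L_g gives L₀ (≤ ord 4).
h=h₀': d/dx-closure on L₀ ⇒ L.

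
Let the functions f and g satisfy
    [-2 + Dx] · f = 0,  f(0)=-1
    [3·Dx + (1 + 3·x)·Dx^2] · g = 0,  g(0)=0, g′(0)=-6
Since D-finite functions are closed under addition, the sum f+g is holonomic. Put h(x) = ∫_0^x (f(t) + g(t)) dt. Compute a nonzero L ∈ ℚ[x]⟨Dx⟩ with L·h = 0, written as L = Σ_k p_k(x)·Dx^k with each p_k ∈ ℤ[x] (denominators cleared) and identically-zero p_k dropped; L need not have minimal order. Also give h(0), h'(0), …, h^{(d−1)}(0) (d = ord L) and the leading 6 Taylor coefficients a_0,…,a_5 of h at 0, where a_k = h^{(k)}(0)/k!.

L = (-48 - 36·x)·Dx^2 + (14 - 24·x - 36·x^2)·Dx^3 + (5 + 21·x + 18·x^2)·Dx^4  (order 4).
h: a_k = 0, -1, -4, 7/3, -29/6, 239/30, …
ICs: h(0) = 0, h′(0) = -1, h′′(0) = -8, h′′′(0) = 14.

f: a_k = -1, -2, -2, -4/3, -2/3, -4/15, …
g: a_k = 0, -6, 9, -18, 81/2, -486/5, …
h₀=f+g: left-lcm gives L₀, ord ≤ 3.
∫: right-multiply L₀ by Dx.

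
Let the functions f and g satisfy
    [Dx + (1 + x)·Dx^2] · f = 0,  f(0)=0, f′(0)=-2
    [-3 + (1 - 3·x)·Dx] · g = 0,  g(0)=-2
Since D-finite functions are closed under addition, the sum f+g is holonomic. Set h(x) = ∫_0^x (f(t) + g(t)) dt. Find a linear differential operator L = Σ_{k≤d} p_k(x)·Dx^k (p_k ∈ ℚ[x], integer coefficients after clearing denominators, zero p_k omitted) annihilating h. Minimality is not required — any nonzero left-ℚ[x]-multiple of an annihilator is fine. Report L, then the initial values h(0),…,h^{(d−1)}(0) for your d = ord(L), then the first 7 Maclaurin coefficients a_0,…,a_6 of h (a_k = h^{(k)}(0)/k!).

f: a_k = 0, -2, 1, -2/3, 1/2, -2/5, 1/3, …
g: a_k = -2, -6, -18, -54, -162, -486, -1458, …
h₀=f+g: left-lcm gives L₀, ord ≤ 3.
h=∫h₀ ⇒ L = L₀·Dx.
L = (-66 - 18·x)·Dx^2 + (-52 - 120·x - 36·x^2)·Dx^3 + (7 - 11·x - 27·x^2 - 9·x^3)·Dx^4  (order 4).
h: a_k = 0, -2, -4, -17/3, -41/3, -323/10, -1216/15, …
ICs: h(0) = 0, h′(0) = -2, h′′(0) = -8, h′′′(0) = -34.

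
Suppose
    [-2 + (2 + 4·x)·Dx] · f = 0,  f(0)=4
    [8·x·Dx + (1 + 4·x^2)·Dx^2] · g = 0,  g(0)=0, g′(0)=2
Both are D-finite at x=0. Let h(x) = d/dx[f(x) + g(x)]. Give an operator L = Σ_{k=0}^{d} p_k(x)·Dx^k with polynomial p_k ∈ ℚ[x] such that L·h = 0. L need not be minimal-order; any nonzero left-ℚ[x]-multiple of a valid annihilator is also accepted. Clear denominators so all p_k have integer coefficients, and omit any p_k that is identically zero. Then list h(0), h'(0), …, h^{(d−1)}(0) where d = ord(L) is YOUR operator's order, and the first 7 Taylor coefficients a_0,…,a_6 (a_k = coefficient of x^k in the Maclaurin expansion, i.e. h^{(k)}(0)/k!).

L = (-8 - 40·x + 96·x^2 + 96·x^3) + (-11 - 32·x + 40·x^2 + 384·x^3 + 336·x^4)·Dx + (-1 + 6·x + 24·x^2 + 48·x^3 + 112·x^4 + 96·x^5)·Dx^2  (order 2).
h: a_k = 6, -4, -2, -10, 99/2, -63/2, -281/4, …
ICs: h(0) = 6, h′(0) = -4.

f: a_k = 4, 4, -2, 2, -5/2, 7/2, -21/4, …
g: a_k = 0, 2, 0, -8/3, 0, 32/5, 0, …
h₀=f+g: left-lcm gives L₀, ord ≤ 3.
h₀' ⇒ L via d/dx closure of L₀.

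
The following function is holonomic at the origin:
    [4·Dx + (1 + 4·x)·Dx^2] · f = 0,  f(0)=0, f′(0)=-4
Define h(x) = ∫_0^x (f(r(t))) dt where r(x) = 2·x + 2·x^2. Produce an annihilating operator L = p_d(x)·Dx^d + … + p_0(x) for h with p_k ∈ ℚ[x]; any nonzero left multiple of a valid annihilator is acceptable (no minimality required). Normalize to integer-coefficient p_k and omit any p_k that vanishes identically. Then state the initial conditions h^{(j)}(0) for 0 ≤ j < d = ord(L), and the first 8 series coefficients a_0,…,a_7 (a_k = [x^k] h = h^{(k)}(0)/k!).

L = (6 + 16·x + 16·x^2)·Dx^2 + (1 + 10·x + 24·x^2 + 16·x^3)·Dx^3  (order 3).
h: a_k = 0, 0, -4, 8, -80/3, 544/5, -7424/15, 16896/7, …
ICs: h(0) = 0, h′(0) = 0, h′′(0) = -8.

f: a_k = 0, -4, 8, -64/3, 64, -1024/5, 2048/3, -16384/7, …
Change of var in L_f (x↦r) gives L₀.
Integrate: L := L₀·Dx.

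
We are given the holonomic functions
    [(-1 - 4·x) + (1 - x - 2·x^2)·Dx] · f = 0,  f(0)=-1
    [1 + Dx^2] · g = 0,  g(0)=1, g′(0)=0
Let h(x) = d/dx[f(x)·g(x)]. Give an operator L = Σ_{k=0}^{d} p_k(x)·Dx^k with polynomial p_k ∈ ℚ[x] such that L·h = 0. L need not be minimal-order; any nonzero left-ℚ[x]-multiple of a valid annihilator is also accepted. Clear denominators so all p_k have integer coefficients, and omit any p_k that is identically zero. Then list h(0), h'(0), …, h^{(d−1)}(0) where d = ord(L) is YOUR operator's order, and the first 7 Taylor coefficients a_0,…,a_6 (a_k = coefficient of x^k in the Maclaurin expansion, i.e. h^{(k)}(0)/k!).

L = (31 - 2·x - 3·x^2 + 4·x^3 + 4·x^4) + (10 + 42·x + 12·x^2 + 16·x^3)·Dx + (-3 + 2·x + 5·x^2 + 4·x^3 + 4·x^4)·Dx^2  (order 2).
h: a_k = -1, -5, -27/2, -229/6, -2225/24, -27089/120, -376523/720, …
ICs: h(0) = -1, h′(0) = -5.

f: a_k = -1, -1, -3, -5, -11, -21, -43, …
g: a_k = 1, 0, -1/2, 0, 1/24, 0, -1/720, …
L₀ := L_f ⊗_s L_g (sym. prod.), ord ≤ 2.
Derive L from L₀ (diff closure).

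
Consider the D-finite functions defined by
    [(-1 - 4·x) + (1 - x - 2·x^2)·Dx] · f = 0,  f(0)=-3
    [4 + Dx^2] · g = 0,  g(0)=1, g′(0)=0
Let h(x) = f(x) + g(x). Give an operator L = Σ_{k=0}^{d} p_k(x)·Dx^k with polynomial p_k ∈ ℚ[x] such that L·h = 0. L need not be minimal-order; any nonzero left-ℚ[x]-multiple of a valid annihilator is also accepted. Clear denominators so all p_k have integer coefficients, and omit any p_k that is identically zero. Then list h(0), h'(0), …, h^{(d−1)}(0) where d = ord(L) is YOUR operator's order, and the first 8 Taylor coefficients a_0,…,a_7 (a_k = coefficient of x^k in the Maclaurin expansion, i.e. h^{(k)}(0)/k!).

f: a_k = -3, -3, -9, -15, -33, -63, -129, -255, …
g: a_k = 1, 0, -2, 0, 2/3, 0, -4/45, 0, …
f+g: L₀ = lclm(L_f,L_g), ord ≤ 1+2.
L = (68 + 304·x + 200·x^2 + 320·x^3 + 160·x^4 + 128·x^5) + (-20 + 12·x + 24·x^2 + 8·x^3 + 48·x^4 + 96·x^5 + 64·x^6)·Dx + (17 + 76·x + 50·x^2 + 80·x^3 + 40·x^4 + 32·x^5)·Dx^2 + (-5 + 3·x + 6·x^2 + 2·x^3 + 12·x^4 + 24·x^5 + 16·x^6)·Dx^3  (order 3).
h: a_k = -2, -3, -11, -15, -97/3, -63, -5809/45, -255, …
ICs: h(0) = -2, h′(0) = -3, h′′(0) = -22.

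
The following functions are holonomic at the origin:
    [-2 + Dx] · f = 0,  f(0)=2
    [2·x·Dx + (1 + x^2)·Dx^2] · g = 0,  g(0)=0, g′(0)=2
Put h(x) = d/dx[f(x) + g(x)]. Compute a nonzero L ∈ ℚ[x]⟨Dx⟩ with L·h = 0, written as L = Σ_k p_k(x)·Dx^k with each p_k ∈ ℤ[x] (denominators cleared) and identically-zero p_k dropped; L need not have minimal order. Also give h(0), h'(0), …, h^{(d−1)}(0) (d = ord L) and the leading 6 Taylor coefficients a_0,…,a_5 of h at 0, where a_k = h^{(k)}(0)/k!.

f: a_k = 2, 4, 4, 8/3, 4/3, 8/15, …
g: a_k = 0, 2, 0, -2/3, 0, 2/5, …
Weyl lclm of L_f,L_g ⇒ L₀ (ord ≤ 3).
Derive L from L₀ (diff closure).
L = (2 - 4·x - 6·x^2 - 4·x^3) + (-3 - x^2 - 2·x^4)·Dx + (1 + x + 2·x^2 + x^3 + x^4)·Dx^2  (order 2).
h: a_k = 6, 8, 6, 16/3, 14/3, 16/15, …
ICs: h(0) = 6, h′(0) = 8.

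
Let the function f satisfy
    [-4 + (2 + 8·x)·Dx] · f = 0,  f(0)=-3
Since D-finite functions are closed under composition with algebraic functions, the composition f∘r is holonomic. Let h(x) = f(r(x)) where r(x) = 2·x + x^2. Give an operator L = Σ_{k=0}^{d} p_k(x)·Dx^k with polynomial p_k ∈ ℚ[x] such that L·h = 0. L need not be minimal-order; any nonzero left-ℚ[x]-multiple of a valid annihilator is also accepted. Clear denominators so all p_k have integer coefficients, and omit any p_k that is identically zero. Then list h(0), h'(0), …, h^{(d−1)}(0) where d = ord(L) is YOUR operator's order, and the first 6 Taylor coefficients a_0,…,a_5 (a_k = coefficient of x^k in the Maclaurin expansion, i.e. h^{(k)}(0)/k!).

f: a_k = -3, -6, 6, -12, 30, -84, …
h₀=f(r): pull back L_f along r ⇒ L₀.
L = (-4 - 4·x) + (1 + 8·x + 4·x^2)·Dx  (order 1).
h: a_k = -3, -12, 18, -72, 342, -1800, …
ICs: h(0) = -3.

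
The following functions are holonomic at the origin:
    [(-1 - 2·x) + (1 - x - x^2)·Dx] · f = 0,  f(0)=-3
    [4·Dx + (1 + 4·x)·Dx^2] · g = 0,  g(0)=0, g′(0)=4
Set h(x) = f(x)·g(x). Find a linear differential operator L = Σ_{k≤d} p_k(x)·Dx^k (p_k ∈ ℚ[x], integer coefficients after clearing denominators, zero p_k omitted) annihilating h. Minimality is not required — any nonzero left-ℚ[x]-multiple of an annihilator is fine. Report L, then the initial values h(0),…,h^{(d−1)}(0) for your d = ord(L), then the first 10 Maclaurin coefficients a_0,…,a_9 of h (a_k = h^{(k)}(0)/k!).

L = (6 + 16·x) + (-2 + 16·x + 20·x^2)·Dx + (-1 - 3·x + 5·x^2 + 4·x^3)·Dx^2  (order 2).
h: a_k = 0, -12, 12, -64, 140, -2692/5, 8248/5, -206868/35, 711028/35, -1532512/21, …
ICs: h(0) = 0, h′(0) = -12.

f: a_k = -3, -3, -6, -9, -15, -24, -39, -63, -102, -165, …
g: a_k = 0, 4, -8, 64/3, -64, 1024/5, -2048/3, 16384/7, -8192, 262144/9, …
Sym-product of L_f,L_g gives L₀ (≤ ord 2).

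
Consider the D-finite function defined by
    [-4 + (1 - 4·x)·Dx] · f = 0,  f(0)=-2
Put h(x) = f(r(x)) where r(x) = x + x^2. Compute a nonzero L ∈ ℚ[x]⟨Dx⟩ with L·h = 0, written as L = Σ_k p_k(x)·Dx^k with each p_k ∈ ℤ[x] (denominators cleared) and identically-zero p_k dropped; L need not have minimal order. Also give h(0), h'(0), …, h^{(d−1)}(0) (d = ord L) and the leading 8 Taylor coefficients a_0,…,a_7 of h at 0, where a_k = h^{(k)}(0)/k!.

L = (4 + 8·x) + (-1 + 4·x + 4·x^2)·Dx  (order 1).
h: a_k = -2, -8, -40, -192, -928, -4480, -21632, -104448, …
ICs: h(0) = -2.

f: a_k = -2, -8, -32, -128, -512, -2048, -8192, -32768, …
L₀ from L_f via x↦r, Dx↦r'^{-1}Dx.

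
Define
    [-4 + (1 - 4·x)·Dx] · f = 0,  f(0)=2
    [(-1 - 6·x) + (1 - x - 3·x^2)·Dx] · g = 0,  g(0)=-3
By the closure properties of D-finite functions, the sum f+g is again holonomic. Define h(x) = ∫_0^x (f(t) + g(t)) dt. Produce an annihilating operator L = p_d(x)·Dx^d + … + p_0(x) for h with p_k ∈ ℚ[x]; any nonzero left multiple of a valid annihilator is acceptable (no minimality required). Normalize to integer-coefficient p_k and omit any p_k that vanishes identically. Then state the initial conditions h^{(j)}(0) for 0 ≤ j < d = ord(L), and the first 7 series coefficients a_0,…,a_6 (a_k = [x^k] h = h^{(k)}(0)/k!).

f: a_k = 2, 8, 32, 128, 512, 2048, 8192, …
g: a_k = -3, -3, -12, -21, -57, -120, -291, …
L₀ := lclm(L_f,L_g); ord L₀ ≤ 1+1.
∫: right-multiply L₀ by Dx.
L = (-72·x + 72·x^2 - 96·x^3)·Dx + (8 - 6·x - 66·x^2 + 112·x^3 - 192·x^4)·Dx^2 + (-1 + 7·x - 15·x^2 + 10·x^3 + 20·x^4 - 48·x^5)·Dx^3  (order 3).
h: a_k = 0, -1, 5/2, 20/3, 107/4, 91, 964/3, …
ICs: h(0) = 0, h′(0) = -1, h′′(0) = 5.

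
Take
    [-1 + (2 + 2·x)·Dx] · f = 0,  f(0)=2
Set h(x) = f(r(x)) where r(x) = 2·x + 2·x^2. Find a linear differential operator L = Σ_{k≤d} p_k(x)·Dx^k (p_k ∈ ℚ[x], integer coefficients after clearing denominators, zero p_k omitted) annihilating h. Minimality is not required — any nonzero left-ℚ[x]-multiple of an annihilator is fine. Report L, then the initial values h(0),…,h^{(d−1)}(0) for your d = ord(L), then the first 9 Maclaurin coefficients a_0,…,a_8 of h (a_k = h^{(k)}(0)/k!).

f: a_k = 2, 1, -1/4, 1/8, -5/64, 7/128, -21/512, 33/1024, -429/16384, …
L₀ from L_f via x↦r, Dx↦r'^{-1}Dx.
L = (-1 - 2·x) + (1 + 2·x + 2·x^2)·Dx  (order 1).
h: a_k = 2, 2, 1, -1, 3/4, -1/4, -3/8, 7/8, -61/64, …
ICs: h(0) = 2.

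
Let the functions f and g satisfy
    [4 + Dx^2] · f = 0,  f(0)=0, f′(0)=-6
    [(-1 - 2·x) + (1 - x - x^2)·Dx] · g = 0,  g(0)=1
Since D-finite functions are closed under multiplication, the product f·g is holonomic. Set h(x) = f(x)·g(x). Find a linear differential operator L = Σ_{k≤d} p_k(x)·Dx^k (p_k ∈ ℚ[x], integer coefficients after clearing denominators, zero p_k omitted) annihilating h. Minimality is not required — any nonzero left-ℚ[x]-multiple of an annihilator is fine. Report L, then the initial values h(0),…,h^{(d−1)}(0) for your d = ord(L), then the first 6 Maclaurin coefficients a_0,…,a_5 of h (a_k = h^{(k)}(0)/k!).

L = (-2 + 4·x + 4·x^2) + (2 + 4·x)·Dx + (-1 + x + x^2)·Dx^2  (order 2).
h: a_k = 0, -6, -6, -8, -14, -114/5, …
ICs: h(0) = 0, h′(0) = -6.

f: a_k = 0, -6, 0, 4, 0, -4/5, …
g: a_k = 1, 1, 2, 3, 5, 8, …
L₀ := L_f ⊗_s L_g (sym. prod.), ord ≤ 2.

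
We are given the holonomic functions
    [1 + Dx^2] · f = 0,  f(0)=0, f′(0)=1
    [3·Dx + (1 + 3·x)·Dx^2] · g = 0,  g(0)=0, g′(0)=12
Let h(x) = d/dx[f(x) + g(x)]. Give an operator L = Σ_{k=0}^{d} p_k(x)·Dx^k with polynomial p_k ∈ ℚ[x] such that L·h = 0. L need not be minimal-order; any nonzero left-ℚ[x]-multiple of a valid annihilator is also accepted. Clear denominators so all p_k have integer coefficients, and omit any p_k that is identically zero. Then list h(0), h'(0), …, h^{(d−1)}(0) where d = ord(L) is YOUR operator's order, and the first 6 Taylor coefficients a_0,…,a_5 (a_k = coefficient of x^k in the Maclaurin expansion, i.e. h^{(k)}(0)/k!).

f: a_k = 0, 1, 0, -1/6, 0, 1/120, …
g: a_k = 0, 12, -18, 36, -81, 972/5, …
h₀=f+g: left-lcm gives L₀, ord ≤ 4.
Differentiate: ansatz ord ≤ ord L₀ ⇒ L.
L = (165 + 18·x + 27·x^2) + (19 + 63·x + 27·x^2 + 27·x^3)·Dx + (165 + 18·x + 27·x^2)·Dx^2 + (19 + 63·x + 27·x^2 + 27·x^3)·Dx^3  (order 3).
h: a_k = 13, -36, 215/2, -324, 23329/24, -2916, …
ICs: h(0) = 13, h′(0) = -36, h′′(0) = 215.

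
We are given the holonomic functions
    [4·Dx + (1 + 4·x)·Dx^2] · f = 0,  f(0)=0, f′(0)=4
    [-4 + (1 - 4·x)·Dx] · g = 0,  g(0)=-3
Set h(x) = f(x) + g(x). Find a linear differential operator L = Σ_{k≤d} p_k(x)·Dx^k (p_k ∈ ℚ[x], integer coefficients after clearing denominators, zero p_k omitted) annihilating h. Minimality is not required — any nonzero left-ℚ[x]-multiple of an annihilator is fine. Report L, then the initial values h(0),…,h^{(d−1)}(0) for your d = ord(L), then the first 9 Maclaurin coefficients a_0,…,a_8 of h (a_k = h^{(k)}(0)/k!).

L = (-160 - 128·x)·Dx + (-16 - 256·x - 256·x^2)·Dx^2 + (3 + 4·x - 48·x^2 - 64·x^3)·Dx^3  (order 3).
h: a_k = -3, -8, -56, -512/3, -832, -14336/5, -38912/3, -327680/7, -204800, …
ICs: h(0) = -3, h′(0) = -8, h′′(0) = -112.

f: a_k = 0, 4, -8, 64/3, -64, 1024/5, -2048/3, 16384/7, -8192, …
g: a_k = -3, -12, -48, -192, -768, -3072, -12288, -49152, -196608, …
L₀ := lclm(L_f,L_g); ord L₀ ≤ 2+1.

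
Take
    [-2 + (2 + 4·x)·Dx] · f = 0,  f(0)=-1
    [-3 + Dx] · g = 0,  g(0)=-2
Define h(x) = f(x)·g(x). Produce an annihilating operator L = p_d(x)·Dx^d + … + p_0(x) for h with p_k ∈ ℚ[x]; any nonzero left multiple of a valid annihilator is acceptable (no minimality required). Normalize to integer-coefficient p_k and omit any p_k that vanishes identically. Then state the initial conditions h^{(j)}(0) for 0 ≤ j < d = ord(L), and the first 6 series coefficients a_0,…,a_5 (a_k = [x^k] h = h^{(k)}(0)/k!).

L = (-4 - 6·x) + (1 + 2·x)·Dx  (order 1).
h: a_k = 2, 8, 14, 16, 13, 44/5, …
ICs: h(0) = 2.

f: a_k = -1, -1, 1/2, -1/2, 5/8, -7/8, …
g: a_k = -2, -6, -9, -9, -27/4, -81/20, …
f·g: L₀ = L_f ⊗_s L_g, ord ≤ 1·1.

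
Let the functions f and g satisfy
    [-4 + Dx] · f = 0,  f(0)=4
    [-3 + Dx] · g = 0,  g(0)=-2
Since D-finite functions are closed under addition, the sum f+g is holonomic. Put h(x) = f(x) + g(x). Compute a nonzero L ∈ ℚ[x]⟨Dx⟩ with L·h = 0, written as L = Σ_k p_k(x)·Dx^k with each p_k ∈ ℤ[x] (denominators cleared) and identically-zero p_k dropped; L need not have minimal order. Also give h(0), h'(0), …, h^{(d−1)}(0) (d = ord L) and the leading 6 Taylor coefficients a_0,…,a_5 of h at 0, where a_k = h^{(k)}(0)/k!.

L = 12 - 7·Dx + Dx^2  (order 2).
h: a_k = 2, 10, 23, 101/3, 431/12, 361/12, …
ICs: h(0) = 2, h′(0) = 10.

f: a_k = 4, 16, 32, 128/3, 128/3, 512/15, …
g: a_k = -2, -6, -9, -9, -27/4, -81/20, …
L₀ := lclm(L_f,L_g); ord L₀ ≤ 1+1.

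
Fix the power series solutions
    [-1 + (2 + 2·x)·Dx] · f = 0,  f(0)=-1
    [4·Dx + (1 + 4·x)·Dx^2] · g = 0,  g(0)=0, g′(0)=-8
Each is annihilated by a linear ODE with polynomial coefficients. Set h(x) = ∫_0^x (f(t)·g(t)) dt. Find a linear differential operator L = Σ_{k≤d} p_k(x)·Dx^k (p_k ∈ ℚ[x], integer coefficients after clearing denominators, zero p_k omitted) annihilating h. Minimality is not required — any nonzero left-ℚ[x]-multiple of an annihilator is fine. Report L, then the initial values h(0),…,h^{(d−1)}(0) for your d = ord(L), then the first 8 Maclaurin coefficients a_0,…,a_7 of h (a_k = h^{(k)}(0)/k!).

f: a_k = -1, -1/2, 1/8, -1/16, 5/128, -7/256, 21/1024, -33/2048, …
g: a_k = 0, -8, 16, -128/3, 128, -2048/5, 4096/3, -32768/7, …
h₀=f·g: eliminate ⇒ L₀, order ≤ 1·2.
h=∫h₀ ⇒ L = L₀·Dx.
L = (-5 + 4·x)·Dx + (12 + 12·x)·Dx^2 + (4 + 24·x + 36·x^2 + 16·x^3)·Dx^3  (order 3).
h: a_k = 0, 0, 4, -4, 101/12, -125/6, 81349/1440, -547691/3360, …
ICs: h(0) = 0, h′(0) = 0, h′′(0) = 8.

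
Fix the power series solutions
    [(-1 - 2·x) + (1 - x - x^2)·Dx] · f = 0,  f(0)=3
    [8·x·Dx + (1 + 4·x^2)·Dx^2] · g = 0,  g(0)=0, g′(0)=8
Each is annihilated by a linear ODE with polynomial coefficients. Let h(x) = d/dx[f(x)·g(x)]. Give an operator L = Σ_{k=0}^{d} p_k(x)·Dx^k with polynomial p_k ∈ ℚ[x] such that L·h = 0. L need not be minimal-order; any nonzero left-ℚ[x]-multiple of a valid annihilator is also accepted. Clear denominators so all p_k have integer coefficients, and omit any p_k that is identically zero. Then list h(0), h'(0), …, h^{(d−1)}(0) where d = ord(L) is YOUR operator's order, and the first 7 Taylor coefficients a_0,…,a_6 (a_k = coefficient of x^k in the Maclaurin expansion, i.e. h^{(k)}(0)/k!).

L = (-10 + 264·x^2 + 384·x^3 + 576·x^4) + (7 + 22·x + 12·x^2 + 88·x^3 + 384·x^4 + 384·x^5)·Dx + (-1 - 3·x - 11·x^2 + 4·x^3 - 16·x^4 + 64·x^5 + 48·x^6)·Dx^2  (order 2).
h: a_k = 24, 48, 48, 160, 664, 5184/5, 3016/5, …
ICs: h(0) = 24, h′(0) = 48.

f: a_k = 3, 3, 6, 9, 15, 24, 39, …
g: a_k = 0, 8, 0, -32/3, 0, 128/5, 0, …
f·g: L₀ = L_f ⊗_s L_g, ord ≤ 1·2.
h₀' ⇒ L via d/dx closure of L₀.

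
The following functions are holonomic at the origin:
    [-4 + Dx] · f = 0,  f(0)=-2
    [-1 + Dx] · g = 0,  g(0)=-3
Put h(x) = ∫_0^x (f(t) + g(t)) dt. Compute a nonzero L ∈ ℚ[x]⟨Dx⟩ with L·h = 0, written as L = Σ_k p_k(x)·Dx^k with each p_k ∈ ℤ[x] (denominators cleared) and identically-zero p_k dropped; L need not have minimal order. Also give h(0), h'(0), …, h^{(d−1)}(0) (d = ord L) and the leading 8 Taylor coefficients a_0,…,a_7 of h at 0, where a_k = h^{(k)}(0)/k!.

f: a_k = -2, -8, -16, -64/3, -64/3, -256/15, -512/45, -2048/315, …
g: a_k = -3, -3, -3/2, -1/2, -1/8, -1/40, -1/240, -1/1680, …
L₀ := lclm(L_f,L_g); ord L₀ ≤ 1+1.
h=∫h₀ ⇒ L = L₀·Dx.
L = 4·Dx - 5·Dx^2 + Dx^3  (order 3).
h: a_k = 0, -5, -11/2, -35/6, -131/24, -103/24, -2051/720, -1639/1008, …
ICs: h(0) = 0, h′(0) = -5, h′′(0) = -11.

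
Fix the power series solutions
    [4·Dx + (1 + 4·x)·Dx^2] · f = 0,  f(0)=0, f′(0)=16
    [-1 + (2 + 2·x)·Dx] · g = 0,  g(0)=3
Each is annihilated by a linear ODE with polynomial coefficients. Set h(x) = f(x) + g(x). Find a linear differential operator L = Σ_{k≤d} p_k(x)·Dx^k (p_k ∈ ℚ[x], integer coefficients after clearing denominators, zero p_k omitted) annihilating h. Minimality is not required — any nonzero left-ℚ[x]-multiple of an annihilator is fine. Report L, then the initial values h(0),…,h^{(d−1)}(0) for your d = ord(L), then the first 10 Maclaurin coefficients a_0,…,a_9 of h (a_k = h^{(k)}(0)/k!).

f: a_k = 0, 16, -32, 256/3, -256, 4096/5, -8192/3, 65536/7, -32768, 1048576/9, …
g: a_k = 3, 3/2, -3/8, 3/16, -15/128, 21/256, -63/1024, 99/2048, -1287/32768, 2145/65536, …
f+g: L₀ = lclm(L_f,L_g), ord ≤ 2+1.
L = (52 + 16·x)·Dx + (125 + 232·x + 80·x^2)·Dx^2 + (14 + 78·x + 96·x^2 + 32·x^3)·Dx^3  (order 3).
h: a_k = 3, 35/2, -259/8, 4105/48, -32783/128, 1048681/1280, -8388797/3072, 134218421/14336, -1073743111/32768, 68719496041/589824, …
ICs: h(0) = 3, h′(0) = 35/2, h′′(0) = -259/4.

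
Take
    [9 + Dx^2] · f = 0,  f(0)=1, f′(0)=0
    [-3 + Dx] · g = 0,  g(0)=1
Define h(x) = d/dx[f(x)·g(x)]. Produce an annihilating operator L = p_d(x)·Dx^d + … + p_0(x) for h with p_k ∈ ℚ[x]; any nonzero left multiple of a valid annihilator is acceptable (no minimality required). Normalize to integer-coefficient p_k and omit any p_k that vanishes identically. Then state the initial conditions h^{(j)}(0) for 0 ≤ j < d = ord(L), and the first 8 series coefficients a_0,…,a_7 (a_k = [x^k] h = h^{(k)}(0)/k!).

f: a_k = 1, 0, -9/2, 0, 27/8, 0, -81/80, 0, …
g: a_k = 1, 3, 9/2, 9/2, 27/8, 81/40, 81/80, 243/560, …
Product ⇒ symmetric product L₀, ord ≤ 2.
h₀' ⇒ L via d/dx closure of L₀.
L = 18 - 6·Dx + Dx^2  (order 2).
h: a_k = 3, 0, -27, -54, -81/2, 0, 243/10, 729/35, …
ICs: h(0) = 3, h′(0) = 0.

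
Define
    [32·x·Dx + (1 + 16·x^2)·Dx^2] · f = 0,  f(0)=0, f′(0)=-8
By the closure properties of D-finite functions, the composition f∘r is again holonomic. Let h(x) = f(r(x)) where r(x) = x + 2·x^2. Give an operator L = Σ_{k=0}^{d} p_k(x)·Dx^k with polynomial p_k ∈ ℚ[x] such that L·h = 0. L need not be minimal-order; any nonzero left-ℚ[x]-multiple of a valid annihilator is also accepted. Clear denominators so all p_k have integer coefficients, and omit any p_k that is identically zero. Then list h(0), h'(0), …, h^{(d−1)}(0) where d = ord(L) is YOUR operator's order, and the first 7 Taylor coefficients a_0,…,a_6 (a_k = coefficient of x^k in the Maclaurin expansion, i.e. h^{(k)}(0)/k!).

f: a_k = 0, -8, 0, 128/3, 0, -2048/5, 0, …
Substitute x→r, Dx→(1/r')Dx; clear ⇒ L₀.
L = (-4 + 32·x + 256·x^2 + 768·x^3 + 768·x^4)·Dx + (1 + 4·x + 16·x^2 + 128·x^3 + 320·x^4 + 256·x^5)·Dx^2  (order 2).
h: a_k = 0, -8, -16, 128/3, 256, 512/5, -11264/3, …
ICs: h(0) = 0, h′(0) = -8.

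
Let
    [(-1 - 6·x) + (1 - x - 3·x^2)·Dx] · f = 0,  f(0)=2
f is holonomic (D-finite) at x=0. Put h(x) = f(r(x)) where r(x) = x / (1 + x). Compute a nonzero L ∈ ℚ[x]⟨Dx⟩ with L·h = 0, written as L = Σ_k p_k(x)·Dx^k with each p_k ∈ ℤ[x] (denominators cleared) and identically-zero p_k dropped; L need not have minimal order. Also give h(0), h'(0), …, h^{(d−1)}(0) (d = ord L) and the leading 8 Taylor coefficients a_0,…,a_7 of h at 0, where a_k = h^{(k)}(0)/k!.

f: a_k = 2, 2, 8, 14, 38, 80, 194, 434, …
h₀=f(r): pull back L_f along r ⇒ L₀.
L = (1 + 7·x) + (-1 - 2·x + 2·x^2 + 3·x^3)·Dx  (order 1).
h: a_k = 2, 2, 6, 0, 18, -18, 72, -126, …
ICs: h(0) = 2.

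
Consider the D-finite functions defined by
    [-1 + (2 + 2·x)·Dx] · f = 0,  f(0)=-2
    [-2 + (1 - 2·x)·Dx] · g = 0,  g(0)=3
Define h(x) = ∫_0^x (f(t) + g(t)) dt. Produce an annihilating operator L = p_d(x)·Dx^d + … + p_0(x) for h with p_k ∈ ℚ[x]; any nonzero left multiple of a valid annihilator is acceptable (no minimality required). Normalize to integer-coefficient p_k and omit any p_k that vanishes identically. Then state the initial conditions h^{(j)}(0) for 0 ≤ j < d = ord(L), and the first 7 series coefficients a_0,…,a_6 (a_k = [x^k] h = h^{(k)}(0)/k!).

L = (6 + 4·x)·Dx + (-11 - 20·x - 12·x^2)·Dx^2 + (2 + 2·x - 8·x^2 - 8·x^3)·Dx^3  (order 3).
h: a_k = 0, 1, 5/2, 49/12, 191/32, 3077/320, 12281/768, …
ICs: h(0) = 0, h′(0) = 1, h′′(0) = 5.

f: a_k = -2, -1, 1/4, -1/8, 5/64, -7/128, 21/512, …
g: a_k = 3, 6, 12, 24, 48, 96, 192, …
h₀=f+g: left-lcm gives L₀, ord ≤ 2.
∫: right-multiply L₀ by Dx.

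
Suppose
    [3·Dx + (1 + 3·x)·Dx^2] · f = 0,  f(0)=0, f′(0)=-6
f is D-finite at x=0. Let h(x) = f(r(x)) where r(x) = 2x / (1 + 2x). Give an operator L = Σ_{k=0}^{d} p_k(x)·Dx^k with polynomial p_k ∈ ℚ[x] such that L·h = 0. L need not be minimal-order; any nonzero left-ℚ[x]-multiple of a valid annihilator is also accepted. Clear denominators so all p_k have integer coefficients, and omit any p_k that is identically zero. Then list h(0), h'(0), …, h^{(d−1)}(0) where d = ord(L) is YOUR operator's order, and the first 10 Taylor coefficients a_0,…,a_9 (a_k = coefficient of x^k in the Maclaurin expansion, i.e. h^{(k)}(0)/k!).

L = (10 + 32·x)·Dx + (1 + 10·x + 16·x^2)·Dx^2  (order 2).
h: a_k = 0, -12, 60, -336, 2040, -65472/5, 87360, -4194048/7, 4194240, -29826048, …
ICs: h(0) = 0, h′(0) = -12.

f: a_k = 0, -6, 9, -18, 81/2, -486/5, 243, -4374/7, 6561/4, -4374, …
h₀=f(r): pull back L_f along r ⇒ L₀.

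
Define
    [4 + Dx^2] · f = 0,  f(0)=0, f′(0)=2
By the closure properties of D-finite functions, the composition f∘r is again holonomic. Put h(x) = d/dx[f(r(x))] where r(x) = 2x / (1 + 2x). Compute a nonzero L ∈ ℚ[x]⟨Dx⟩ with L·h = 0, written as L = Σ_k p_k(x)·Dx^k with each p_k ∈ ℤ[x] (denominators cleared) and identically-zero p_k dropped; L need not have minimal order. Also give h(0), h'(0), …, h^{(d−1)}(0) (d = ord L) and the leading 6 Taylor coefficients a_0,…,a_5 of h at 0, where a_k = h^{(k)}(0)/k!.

L = (40 + 96·x + 96·x^2) + (12 + 72·x + 144·x^2 + 96·x^3)·Dx + (1 + 8·x + 24·x^2 + 32·x^3 + 16·x^4)·Dx^2  (order 2).
h: a_k = 4, -16, 16, 128, -2752/3, 3840, …
ICs: h(0) = 4, h′(0) = -16.

f: a_k = 0, 2, 0, -4/3, 0, 4/15, …
L₀ from L_f via x↦r, Dx↦r'^{-1}Dx.
Differentiate: ansatz ord ≤ ord L₀ ⇒ L.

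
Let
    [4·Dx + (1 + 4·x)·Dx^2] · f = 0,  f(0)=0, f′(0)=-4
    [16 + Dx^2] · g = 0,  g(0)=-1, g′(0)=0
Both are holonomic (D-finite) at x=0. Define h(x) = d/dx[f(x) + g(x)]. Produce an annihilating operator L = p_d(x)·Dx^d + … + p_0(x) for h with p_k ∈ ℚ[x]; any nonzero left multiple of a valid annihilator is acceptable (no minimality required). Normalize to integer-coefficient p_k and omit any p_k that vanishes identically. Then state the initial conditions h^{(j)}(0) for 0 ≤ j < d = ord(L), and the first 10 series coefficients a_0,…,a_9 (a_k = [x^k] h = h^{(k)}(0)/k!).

L = (448 + 512·x + 1024·x^2) + (48 + 320·x + 768·x^2 + 1024·x^3)·Dx + (28 + 32·x + 64·x^2)·Dx^2 + (3 + 20·x + 48·x^2 + 64·x^3)·Dx^3  (order 3).
h: a_k = -4, 32, -64, 640/3, -1024, 61952/15, -16384, 20639744/315, -262144, 2972721152/2835, …
ICs: h(0) = -4, h′(0) = 32, h′′(0) = -128.

f: a_k = 0, -4, 8, -64/3, 64, -1024/5, 2048/3, -16384/7, 8192, -262144/9, …
g: a_k = -1, 0, 8, 0, -32/3, 0, 256/45, 0, -512/315, 0, …
h₀=f+g: left-lcm gives L₀, ord ≤ 4.
Differentiate: ansatz ord ≤ ord L₀ ⇒ L.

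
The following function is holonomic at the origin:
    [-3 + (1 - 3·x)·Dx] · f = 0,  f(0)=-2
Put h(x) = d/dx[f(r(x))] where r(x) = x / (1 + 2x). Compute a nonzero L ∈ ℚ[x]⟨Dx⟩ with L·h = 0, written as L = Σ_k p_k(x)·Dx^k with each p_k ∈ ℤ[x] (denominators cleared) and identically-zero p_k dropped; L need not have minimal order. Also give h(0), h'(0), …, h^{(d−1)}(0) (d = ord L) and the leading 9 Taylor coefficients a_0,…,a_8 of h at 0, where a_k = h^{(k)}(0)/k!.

L = 4 + (-2 + 2·x)·Dx  (order 1).
h: a_k = -6, -12, -18, -24, -30, -36, -42, -48, -54, …
ICs: h(0) = -6.

f: a_k = -2, -6, -18, -54, -162, -486, -1458, -4374, -13122, …
Substitute x→r, Dx→(1/r')Dx; clear ⇒ L₀.
Derive L from L₀ (diff closure).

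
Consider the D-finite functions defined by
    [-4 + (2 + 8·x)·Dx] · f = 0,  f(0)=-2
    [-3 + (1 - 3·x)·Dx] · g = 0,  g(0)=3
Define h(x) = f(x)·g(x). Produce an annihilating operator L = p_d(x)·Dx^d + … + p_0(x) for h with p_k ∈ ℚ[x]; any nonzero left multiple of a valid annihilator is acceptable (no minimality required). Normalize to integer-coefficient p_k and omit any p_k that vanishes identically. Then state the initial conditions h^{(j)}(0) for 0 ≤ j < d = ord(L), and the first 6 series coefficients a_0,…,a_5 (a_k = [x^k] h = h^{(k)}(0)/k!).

L = (5 + 6·x) + (-1 - x + 12·x^2)·Dx  (order 1).
h: a_k = -6, -30, -78, -258, -714, -2310, …
ICs: h(0) = -6.

f: a_k = -2, -4, 4, -8, 20, -56, …
g: a_k = 3, 9, 27, 81, 243, 729, …
Sym-product of L_f,L_g gives L₀ (≤ ord 1).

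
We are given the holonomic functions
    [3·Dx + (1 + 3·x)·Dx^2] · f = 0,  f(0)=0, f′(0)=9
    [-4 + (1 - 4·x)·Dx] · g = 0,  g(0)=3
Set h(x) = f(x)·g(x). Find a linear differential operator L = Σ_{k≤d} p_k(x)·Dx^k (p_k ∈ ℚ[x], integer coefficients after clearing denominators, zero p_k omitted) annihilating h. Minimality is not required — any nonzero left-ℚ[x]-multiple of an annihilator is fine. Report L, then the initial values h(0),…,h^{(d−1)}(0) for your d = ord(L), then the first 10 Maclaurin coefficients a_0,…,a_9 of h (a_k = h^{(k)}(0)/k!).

L = 12 + (5 + 36·x)·Dx + (-1 + x + 12·x^2)·Dx^2  (order 2).
h: a_k = 0, 27, 135/2, 351, 4887/4, 26622/5, 202041/10, 2926989/35, 91596933/280, 92974743/70, …
ICs: h(0) = 0, h′(0) = 27.

f: a_k = 0, 9, -27/2, 27, -243/4, 729/5, -729/2, 6561/7, -19683/8, 6561, …
g: a_k = 3, 12, 48, 192, 768, 3072, 12288, 49152, 196608, 786432, …
L₀ := L_f ⊗_s L_g (sym. prod.), ord ≤ 2.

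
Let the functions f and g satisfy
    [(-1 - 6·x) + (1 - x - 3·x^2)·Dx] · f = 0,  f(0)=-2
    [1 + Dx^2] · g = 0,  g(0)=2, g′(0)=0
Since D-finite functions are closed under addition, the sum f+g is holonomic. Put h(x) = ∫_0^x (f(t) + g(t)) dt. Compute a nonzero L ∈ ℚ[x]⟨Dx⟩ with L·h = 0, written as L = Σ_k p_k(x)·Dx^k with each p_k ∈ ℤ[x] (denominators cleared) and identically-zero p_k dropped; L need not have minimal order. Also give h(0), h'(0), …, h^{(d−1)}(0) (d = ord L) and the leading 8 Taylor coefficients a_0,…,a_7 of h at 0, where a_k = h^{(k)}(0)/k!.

L = (43 + 292·x + 307·x^2 + 624·x^3 + 45·x^4 + 54·x^5)·Dx + (-9 - 7·x - 6·x^2 + 91·x^3 + 144·x^4 + 27·x^5 + 27·x^6)·Dx^2 + (43 + 292·x + 307·x^2 + 624·x^3 + 45·x^4 + 54·x^5)·Dx^3 + (-9 - 7·x - 6·x^2 + 91·x^3 + 144·x^4 + 27·x^5 + 27·x^6)·Dx^4  (order 4).
h: a_k = 0, 0, -1, -3, -7/2, -91/12, -40/3, -69841/2520, …
ICs: h(0) = 0, h′(0) = 0, h′′(0) = -2, h′′′(0) = -18.

f: a_k = -2, -2, -8, -14, -38, -80, -194, -434, …
g: a_k = 2, 0, -1, 0, 1/12, 0, -1/360, 0, …
h₀=f+g: left-lcm gives L₀, ord ≤ 3.
h=∫₀ˣh₀: take L = L₀·Dx.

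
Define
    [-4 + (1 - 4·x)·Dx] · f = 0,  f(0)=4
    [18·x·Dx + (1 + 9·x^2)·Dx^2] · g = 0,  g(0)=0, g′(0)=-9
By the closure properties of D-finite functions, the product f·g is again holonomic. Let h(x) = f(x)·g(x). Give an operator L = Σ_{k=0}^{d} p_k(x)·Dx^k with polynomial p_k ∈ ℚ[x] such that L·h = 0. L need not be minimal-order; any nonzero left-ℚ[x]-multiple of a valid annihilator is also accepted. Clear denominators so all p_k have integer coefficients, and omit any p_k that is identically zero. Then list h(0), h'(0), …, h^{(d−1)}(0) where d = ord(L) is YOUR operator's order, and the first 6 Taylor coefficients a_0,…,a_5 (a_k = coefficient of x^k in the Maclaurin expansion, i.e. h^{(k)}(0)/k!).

f: a_k = 4, 16, 64, 256, 1024, 4096, …
g: a_k = 0, -9, 0, 27, 0, -729/5, …
Sym-product of L_f,L_g gives L₀ (≤ ord 2).
L = 72·x + (8 - 18·x + 144·x^2)·Dx + (-1 + 4·x - 9·x^2 + 36·x^3)·Dx^2  (order 2).
h: a_k = 0, -36, -144, -468, -1872, -40356/5, …
ICs: h(0) = 0, h′(0) = -36.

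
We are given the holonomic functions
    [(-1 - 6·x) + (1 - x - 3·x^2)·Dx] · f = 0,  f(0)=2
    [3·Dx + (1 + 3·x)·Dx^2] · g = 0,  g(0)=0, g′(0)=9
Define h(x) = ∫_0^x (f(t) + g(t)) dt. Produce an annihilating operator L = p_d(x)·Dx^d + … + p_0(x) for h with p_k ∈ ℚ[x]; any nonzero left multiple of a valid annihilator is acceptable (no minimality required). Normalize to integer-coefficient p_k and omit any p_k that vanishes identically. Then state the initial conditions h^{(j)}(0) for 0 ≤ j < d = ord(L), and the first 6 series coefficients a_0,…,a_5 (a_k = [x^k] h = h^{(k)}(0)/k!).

f: a_k = 2, 2, 8, 14, 38, 80, …
g: a_k = 0, 9, -27/2, 27, -243/4, 729/5, …
f+g: L₀ = lclm(L_f,L_g), ord ≤ 1+2.
∫: right-multiply L₀ by Dx.
L = (270 + 1422·x + 3780·x^2 + 2916·x^3 + 2916·x^4)·Dx^2 + (24 + 468·x + 2736·x^2 + 5616·x^3 + 5994·x^4 + 4860·x^5)·Dx^3 + (-11 - 79·x - 129·x^2 + 171·x^3 + 783·x^4 + 1377·x^5 + 972·x^6)·Dx^4  (order 4).
h: a_k = 0, 2, 11/2, -11/6, 41/4, -91/20, …
ICs: h(0) = 0, h′(0) = 2, h′′(0) = 11, h′′′(0) = -11.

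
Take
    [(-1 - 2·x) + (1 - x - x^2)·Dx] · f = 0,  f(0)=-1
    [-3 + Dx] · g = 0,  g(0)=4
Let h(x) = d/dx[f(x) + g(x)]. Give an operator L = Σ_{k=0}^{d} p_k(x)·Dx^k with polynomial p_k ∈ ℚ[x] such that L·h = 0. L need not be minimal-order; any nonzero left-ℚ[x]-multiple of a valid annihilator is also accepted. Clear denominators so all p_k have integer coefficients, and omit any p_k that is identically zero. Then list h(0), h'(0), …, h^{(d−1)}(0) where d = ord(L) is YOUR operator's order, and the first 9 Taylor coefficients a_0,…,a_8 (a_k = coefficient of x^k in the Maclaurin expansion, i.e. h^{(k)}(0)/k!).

f: a_k = -1, -1, -2, -3, -5, -8, -13, -21, -34, …
g: a_k = 4, 12, 18, 18, 27/2, 81/10, 81/20, 243/140, 729/1120, …
Weyl lclm of L_f,L_g ⇒ L₀ (ord ≤ 2).
h₀' ⇒ L via d/dx closure of L₀.
L = (18 + 126·x + 144·x^2 + 180·x^3 + 54·x^4) + (-9 - 48·x - 81·x^2 - 24·x^3 + 45·x^4 + 18·x^5)·Dx + (1 + 2·x + 11·x^2 - 12·x^3 - 21·x^4 - 6·x^5)·Dx^2  (order 2).
h: a_k = 11, 32, 45, 34, 1/2, -537/10, -2697/20, -37351/140, -552213/1120, …
ICs: h(0) = 11, h′(0) = 32.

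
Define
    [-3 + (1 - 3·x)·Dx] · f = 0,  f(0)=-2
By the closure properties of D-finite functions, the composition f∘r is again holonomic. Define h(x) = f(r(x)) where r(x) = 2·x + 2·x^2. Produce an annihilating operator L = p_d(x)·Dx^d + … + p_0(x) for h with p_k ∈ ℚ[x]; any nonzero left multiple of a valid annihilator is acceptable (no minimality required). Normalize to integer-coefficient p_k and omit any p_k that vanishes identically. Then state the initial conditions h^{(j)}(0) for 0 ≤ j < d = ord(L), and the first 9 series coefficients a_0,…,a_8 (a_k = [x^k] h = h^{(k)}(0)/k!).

L = (6 + 12·x) + (-1 + 6·x + 6·x^2)·Dx  (order 1).
h: a_k = -2, -12, -84, -576, -3960, -27216, -187056, -1285632, -8836128, …
ICs: h(0) = -2.

f: a_k = -2, -6, -18, -54, -162, -486, -1458, -4374, -13122, …
L₀ from L_f via x↦r, Dx↦r'^{-1}Dx.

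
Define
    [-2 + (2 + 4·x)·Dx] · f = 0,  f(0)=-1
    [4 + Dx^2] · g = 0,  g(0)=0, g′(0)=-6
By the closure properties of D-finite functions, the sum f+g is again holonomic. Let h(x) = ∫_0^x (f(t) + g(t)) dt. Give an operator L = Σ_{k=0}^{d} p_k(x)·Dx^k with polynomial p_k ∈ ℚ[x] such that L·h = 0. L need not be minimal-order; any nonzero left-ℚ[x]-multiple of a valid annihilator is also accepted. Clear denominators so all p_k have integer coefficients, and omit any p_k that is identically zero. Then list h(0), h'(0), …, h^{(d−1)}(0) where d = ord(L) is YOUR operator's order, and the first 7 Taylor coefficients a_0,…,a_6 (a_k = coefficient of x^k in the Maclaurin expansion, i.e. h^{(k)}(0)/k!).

f: a_k = -1, -1, 1/2, -1/2, 5/8, -7/8, 21/16, …
g: a_k = 0, -6, 0, 4, 0, -4/5, 0, …
f+g: L₀ = lclm(L_f,L_g), ord ≤ 1+2.
h=∫₀ˣh₀: take L = L₀·Dx.
L = (-28 - 64·x - 64·x^2)·Dx + (12 + 88·x + 192·x^2 + 128·x^3)·Dx^2 + (-7 - 16·x - 16·x^2)·Dx^3 + (3 + 22·x + 48·x^2 + 32·x^3)·Dx^4  (order 4).
h: a_k = 0, -1, -7/2, 1/6, 7/8, 1/8, -67/240, …
ICs: h(0) = 0, h′(0) = -1, h′′(0) = -7, h′′′(0) = 1.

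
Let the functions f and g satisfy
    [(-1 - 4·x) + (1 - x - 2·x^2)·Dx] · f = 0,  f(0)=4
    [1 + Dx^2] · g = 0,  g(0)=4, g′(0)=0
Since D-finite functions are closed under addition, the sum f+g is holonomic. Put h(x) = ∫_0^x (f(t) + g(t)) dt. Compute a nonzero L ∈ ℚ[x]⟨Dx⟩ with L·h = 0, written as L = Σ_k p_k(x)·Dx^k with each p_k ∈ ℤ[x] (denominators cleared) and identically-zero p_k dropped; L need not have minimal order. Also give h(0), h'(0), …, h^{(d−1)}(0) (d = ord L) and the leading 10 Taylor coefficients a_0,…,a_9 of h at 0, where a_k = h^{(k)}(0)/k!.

L = (31 + 146·x + 133·x^2 + 184·x^3 + 20·x^4 + 16·x^5)·Dx + (-7 - 3·x + 3·x^2 + 37·x^3 + 42·x^4 + 12·x^5 + 8·x^6)·Dx^2 + (31 + 146·x + 133·x^2 + 184·x^3 + 20·x^4 + 16·x^5)·Dx^3 + (-7 - 3·x + 3·x^2 + 37·x^3 + 42·x^4 + 12·x^5 + 8·x^6)·Dx^4  (order 4).
h: a_k = 0, 8, 2, 10/3, 5, 53/6, 14, 30959/1260, 85/2, 6894721/90720, …
ICs: h(0) = 0, h′(0) = 8, h′′(0) = 4, h′′′(0) = 20.

f: a_k = 4, 4, 12, 20, 44, 84, 172, 340, 684, 1364, …
g: a_k = 4, 0, -2, 0, 1/6, 0, -1/180, 0, 1/10080, 0, …
Sum ⇒ L₀ = lclm(L_f,L_g) in ℚ(x)⟨Dx⟩.
∫: right-multiply L₀ by Dx.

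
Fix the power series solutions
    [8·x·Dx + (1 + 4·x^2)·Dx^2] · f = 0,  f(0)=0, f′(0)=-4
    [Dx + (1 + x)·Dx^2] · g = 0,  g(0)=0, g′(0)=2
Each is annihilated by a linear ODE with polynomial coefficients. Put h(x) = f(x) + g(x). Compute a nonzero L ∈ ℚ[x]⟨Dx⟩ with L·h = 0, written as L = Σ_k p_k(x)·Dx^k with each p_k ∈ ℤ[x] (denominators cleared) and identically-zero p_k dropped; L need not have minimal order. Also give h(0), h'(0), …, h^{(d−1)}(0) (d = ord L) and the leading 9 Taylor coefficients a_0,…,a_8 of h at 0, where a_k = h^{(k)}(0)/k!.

L = (-8 - 24·x + 96·x^2 + 32·x^3)·Dx + (-10 - 16·x + 72·x^2 + 192·x^3 + 64·x^4)·Dx^2 + (-1 + 7·x + 8·x^2 + 32·x^3 + 48·x^4 + 16·x^5)·Dx^3  (order 3).
h: a_k = 0, -2, -1, 6, -1/2, -62/5, -1/3, 258/7, -1/4, …
ICs: h(0) = 0, h′(0) = -2, h′′(0) = -2.

f: a_k = 0, -4, 0, 16/3, 0, -64/5, 0, 256/7, 0, …
g: a_k = 0, 2, -1, 2/3, -1/2, 2/5, -1/3, 2/7, -1/4, …
Sum ⇒ L₀ = lclm(L_f,L_g) in ℚ(x)⟨Dx⟩.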